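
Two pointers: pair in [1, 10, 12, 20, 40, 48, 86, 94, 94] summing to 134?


lo=0(1)+hi=8(94)=95
lo=1(10)+hi=8(94)=104
lo=2(12)+hi=8(94)=106
lo=3(20)+hi=8(94)=114
lo=4(40)+hi=8(94)=134

Yes: 40+94=134


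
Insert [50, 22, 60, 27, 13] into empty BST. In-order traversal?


Insert 50: root
Insert 22: L from 50
Insert 60: R from 50
Insert 27: L from 50 -> R from 22
Insert 13: L from 50 -> L from 22

In-order: [13, 22, 27, 50, 60]


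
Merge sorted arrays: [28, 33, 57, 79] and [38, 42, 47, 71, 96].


Take 28 from A
Take 33 from A
Take 38 from B
Take 42 from B
Take 47 from B
Take 57 from A
Take 71 from B
Take 79 from A

Merged: [28, 33, 38, 42, 47, 57, 71, 79, 96]


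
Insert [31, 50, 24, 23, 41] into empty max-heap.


Insert 31: [31]
Insert 50: [50, 31]
Insert 24: [50, 31, 24]
Insert 23: [50, 31, 24, 23]
Insert 41: [50, 41, 24, 23, 31]

Final heap: [50, 41, 24, 23, 31]


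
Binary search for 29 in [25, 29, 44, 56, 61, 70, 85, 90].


Step 1: lo=0, hi=7, mid=3, val=56
Step 2: lo=0, hi=2, mid=1, val=29

Found at index 1


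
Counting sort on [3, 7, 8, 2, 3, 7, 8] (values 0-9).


Input: [3, 7, 8, 2, 3, 7, 8]
Counts: [0, 0, 1, 2, 0, 0, 0, 2, 2, 0]

Sorted: [2, 3, 3, 7, 7, 8, 8]


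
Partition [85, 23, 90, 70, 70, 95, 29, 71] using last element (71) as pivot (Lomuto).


Pivot: 71
  23 <= 71: swap -> [23, 85, 90, 70, 70, 95, 29, 71]
  70 <= 71: swap -> [23, 70, 90, 85, 70, 95, 29, 71]
  70 <= 71: swap -> [23, 70, 70, 85, 90, 95, 29, 71]
  29 <= 71: swap -> [23, 70, 70, 29, 90, 95, 85, 71]
Place pivot at 4: [23, 70, 70, 29, 71, 95, 85, 90]

Partitioned: [23, 70, 70, 29, 71, 95, 85, 90]


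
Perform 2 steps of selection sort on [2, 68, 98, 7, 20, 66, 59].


Initial: [2, 68, 98, 7, 20, 66, 59]
Step 1: min=2 at 0
  Swap: [2, 68, 98, 7, 20, 66, 59]
Step 2: min=7 at 3
  Swap: [2, 7, 98, 68, 20, 66, 59]

After 2 steps: [2, 7, 98, 68, 20, 66, 59]


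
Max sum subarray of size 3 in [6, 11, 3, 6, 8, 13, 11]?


[0:3]: 20
[1:4]: 20
[2:5]: 17
[3:6]: 27
[4:7]: 32

Max: 32 at [4:7]


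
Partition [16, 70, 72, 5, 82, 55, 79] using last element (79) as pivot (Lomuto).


Pivot: 79
  16 <= 79: advance i (no swap)
  70 <= 79: advance i (no swap)
  72 <= 79: advance i (no swap)
  5 <= 79: advance i (no swap)
  55 <= 79: swap -> [16, 70, 72, 5, 55, 82, 79]
Place pivot at 5: [16, 70, 72, 5, 55, 79, 82]

Partitioned: [16, 70, 72, 5, 55, 79, 82]


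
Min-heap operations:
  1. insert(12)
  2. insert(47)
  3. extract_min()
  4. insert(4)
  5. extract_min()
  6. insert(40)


insert(12) -> [12]
insert(47) -> [12, 47]
extract_min()->12, [47]
insert(4) -> [4, 47]
extract_min()->4, [47]
insert(40) -> [40, 47]

Final heap: [40, 47]


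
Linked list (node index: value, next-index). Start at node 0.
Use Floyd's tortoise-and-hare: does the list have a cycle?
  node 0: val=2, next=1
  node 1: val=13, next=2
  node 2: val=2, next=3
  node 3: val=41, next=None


Floyd's tortoise (slow, +1) and hare (fast, +2):
  init: slow=0, fast=0
  step 1: slow=1, fast=2
  step 2: fast 2->3->None, no cycle

Cycle: no


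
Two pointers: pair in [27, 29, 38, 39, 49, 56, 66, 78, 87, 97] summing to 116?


lo=0(27)+hi=9(97)=124
lo=0(27)+hi=8(87)=114
lo=1(29)+hi=8(87)=116

Yes: 29+87=116


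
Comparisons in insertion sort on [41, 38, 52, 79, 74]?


Algorithm: insertion sort
Input: [41, 38, 52, 79, 74]
Sorted: [38, 41, 52, 74, 79]

5


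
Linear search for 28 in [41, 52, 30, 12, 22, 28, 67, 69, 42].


i=0: 41!=28
i=1: 52!=28
i=2: 30!=28
i=3: 12!=28
i=4: 22!=28
i=5: 28==28 found!

Found at 5, 6 comps


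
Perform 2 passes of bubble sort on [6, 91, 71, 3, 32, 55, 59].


Initial: [6, 91, 71, 3, 32, 55, 59]
Pass 1: [6, 71, 3, 32, 55, 59, 91] (5 swaps)
Pass 2: [6, 3, 32, 55, 59, 71, 91] (4 swaps)

After 2 passes: [6, 3, 32, 55, 59, 71, 91]


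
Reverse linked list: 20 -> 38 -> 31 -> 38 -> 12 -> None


Step 1: curr=20, set curr.next=prev(None) | reversed so far: 20
Step 2: curr=38, set curr.next=prev(20) | reversed so far: 38 -> 20
Step 3: curr=31, set curr.next=prev(38) | reversed so far: 31 -> 38 -> 20
Step 4: curr=38, set curr.next=prev(31) | reversed so far: 38 -> 31 -> 38 -> 20
Step 5: curr=12, set curr.next=prev(38) | reversed so far: 12 -> 38 -> 31 -> 38 -> 20

12 -> 38 -> 31 -> 38 -> 20 -> None


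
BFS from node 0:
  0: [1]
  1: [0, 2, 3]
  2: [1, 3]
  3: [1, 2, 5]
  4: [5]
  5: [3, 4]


Visit 0, enqueue [1]
Visit 1, enqueue [2, 3]
Visit 2, enqueue []
Visit 3, enqueue [5]
Visit 5, enqueue [4]
Visit 4, enqueue []

BFS order: [0, 1, 2, 3, 5, 4]


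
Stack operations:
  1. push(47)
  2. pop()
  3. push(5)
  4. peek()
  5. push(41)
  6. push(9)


push(47) -> [47]
pop()->47, []
push(5) -> [5]
peek()->5
push(41) -> [5, 41]
push(9) -> [5, 41, 9]

Final stack: [5, 41, 9]


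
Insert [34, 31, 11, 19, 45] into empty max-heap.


Insert 34: [34]
Insert 31: [34, 31]
Insert 11: [34, 31, 11]
Insert 19: [34, 31, 11, 19]
Insert 45: [45, 34, 11, 19, 31]

Final heap: [45, 34, 11, 19, 31]


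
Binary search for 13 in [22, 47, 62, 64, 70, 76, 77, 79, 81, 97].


Step 1: lo=0, hi=9, mid=4, val=70
Step 2: lo=0, hi=3, mid=1, val=47
Step 3: lo=0, hi=0, mid=0, val=22

Not found


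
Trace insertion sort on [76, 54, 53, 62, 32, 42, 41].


Initial: [76, 54, 53, 62, 32, 42, 41]
Insert 54: [54, 76, 53, 62, 32, 42, 41]
Insert 53: [53, 54, 76, 62, 32, 42, 41]
Insert 62: [53, 54, 62, 76, 32, 42, 41]
Insert 32: [32, 53, 54, 62, 76, 42, 41]
Insert 42: [32, 42, 53, 54, 62, 76, 41]
Insert 41: [32, 41, 42, 53, 54, 62, 76]

Sorted: [32, 41, 42, 53, 54, 62, 76]


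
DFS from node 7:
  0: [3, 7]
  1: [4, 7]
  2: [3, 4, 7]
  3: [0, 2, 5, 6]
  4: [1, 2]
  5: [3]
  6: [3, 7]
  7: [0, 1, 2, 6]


Visit 7, push [6, 2, 1, 0]
Visit 0, push [3]
Visit 3, push [6, 5, 2]
Visit 2, push [4]
Visit 4, push [1]
Visit 1, push []
Visit 5, push []
Visit 6, push []

DFS order: [7, 0, 3, 2, 4, 1, 5, 6]


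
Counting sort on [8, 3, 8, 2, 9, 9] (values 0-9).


Input: [8, 3, 8, 2, 9, 9]
Counts: [0, 0, 1, 1, 0, 0, 0, 0, 2, 2]

Sorted: [2, 3, 8, 8, 9, 9]


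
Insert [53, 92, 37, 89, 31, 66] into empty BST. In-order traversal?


Insert 53: root
Insert 92: R from 53
Insert 37: L from 53
Insert 89: R from 53 -> L from 92
Insert 31: L from 53 -> L from 37
Insert 66: R from 53 -> L from 92 -> L from 89

In-order: [31, 37, 53, 66, 89, 92]


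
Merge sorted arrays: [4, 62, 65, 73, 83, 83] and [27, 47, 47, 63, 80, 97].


Take 4 from A
Take 27 from B
Take 47 from B
Take 47 from B
Take 62 from A
Take 63 from B
Take 65 from A
Take 73 from A
Take 80 from B
Take 83 from A
Take 83 from A

Merged: [4, 27, 47, 47, 62, 63, 65, 73, 80, 83, 83, 97]


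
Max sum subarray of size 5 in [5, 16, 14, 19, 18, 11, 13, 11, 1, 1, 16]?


[0:5]: 72
[1:6]: 78
[2:7]: 75
[3:8]: 72
[4:9]: 54
[5:10]: 37
[6:11]: 42

Max: 78 at [1:6]


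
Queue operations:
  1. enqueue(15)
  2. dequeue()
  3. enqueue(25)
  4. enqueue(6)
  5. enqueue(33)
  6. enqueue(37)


enqueue(15) -> [15]
dequeue()->15, []
enqueue(25) -> [25]
enqueue(6) -> [25, 6]
enqueue(33) -> [25, 6, 33]
enqueue(37) -> [25, 6, 33, 37]

Final queue: [25, 6, 33, 37]


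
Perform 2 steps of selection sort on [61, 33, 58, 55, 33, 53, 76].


Initial: [61, 33, 58, 55, 33, 53, 76]
Step 1: min=33 at 1
  Swap: [33, 61, 58, 55, 33, 53, 76]
Step 2: min=33 at 4
  Swap: [33, 33, 58, 55, 61, 53, 76]

After 2 steps: [33, 33, 58, 55, 61, 53, 76]


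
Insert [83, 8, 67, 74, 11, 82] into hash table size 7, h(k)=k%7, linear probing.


Insert 83: h=6 -> slot 6
Insert 8: h=1 -> slot 1
Insert 67: h=4 -> slot 4
Insert 74: h=4, 1 probes -> slot 5
Insert 11: h=4, 3 probes -> slot 0
Insert 82: h=5, 4 probes -> slot 2

Table: [11, 8, 82, None, 67, 74, 83]


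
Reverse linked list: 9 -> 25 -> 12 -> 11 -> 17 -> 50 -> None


Step 1: curr=9, set curr.next=prev(None) | reversed so far: 9
Step 2: curr=25, set curr.next=prev(9) | reversed so far: 25 -> 9
Step 3: curr=12, set curr.next=prev(25) | reversed so far: 12 -> 25 -> 9
Step 4: curr=11, set curr.next=prev(12) | reversed so far: 11 -> 12 -> 25 -> 9
Step 5: curr=17, set curr.next=prev(11) | reversed so far: 17 -> 11 -> 12 -> 25 -> 9
Step 6: curr=50, set curr.next=prev(17) | reversed so far: 50 -> 17 -> 11 -> 12 -> 25 -> 9

50 -> 17 -> 11 -> 12 -> 25 -> 9 -> None


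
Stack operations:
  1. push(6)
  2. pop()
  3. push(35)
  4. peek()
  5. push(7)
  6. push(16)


push(6) -> [6]
pop()->6, []
push(35) -> [35]
peek()->35
push(7) -> [35, 7]
push(16) -> [35, 7, 16]

Final stack: [35, 7, 16]


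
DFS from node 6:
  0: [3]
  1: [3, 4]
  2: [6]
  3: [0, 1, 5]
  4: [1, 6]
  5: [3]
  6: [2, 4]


Visit 6, push [4, 2]
Visit 2, push []
Visit 4, push [1]
Visit 1, push [3]
Visit 3, push [5, 0]
Visit 0, push []
Visit 5, push []

DFS order: [6, 2, 4, 1, 3, 0, 5]


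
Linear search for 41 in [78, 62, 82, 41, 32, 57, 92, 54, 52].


i=0: 78!=41
i=1: 62!=41
i=2: 82!=41
i=3: 41==41 found!

Found at 3, 4 comps


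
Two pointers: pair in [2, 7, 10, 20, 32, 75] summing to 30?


lo=0(2)+hi=5(75)=77
lo=0(2)+hi=4(32)=34
lo=0(2)+hi=3(20)=22
lo=1(7)+hi=3(20)=27
lo=2(10)+hi=3(20)=30

Yes: 10+20=30


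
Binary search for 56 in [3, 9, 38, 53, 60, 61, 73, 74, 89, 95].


Step 1: lo=0, hi=9, mid=4, val=60
Step 2: lo=0, hi=3, mid=1, val=9
Step 3: lo=2, hi=3, mid=2, val=38
Step 4: lo=3, hi=3, mid=3, val=53

Not found


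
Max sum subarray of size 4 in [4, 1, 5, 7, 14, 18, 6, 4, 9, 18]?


[0:4]: 17
[1:5]: 27
[2:6]: 44
[3:7]: 45
[4:8]: 42
[5:9]: 37
[6:10]: 37

Max: 45 at [3:7]


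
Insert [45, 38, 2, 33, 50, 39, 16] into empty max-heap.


Insert 45: [45]
Insert 38: [45, 38]
Insert 2: [45, 38, 2]
Insert 33: [45, 38, 2, 33]
Insert 50: [50, 45, 2, 33, 38]
Insert 39: [50, 45, 39, 33, 38, 2]
Insert 16: [50, 45, 39, 33, 38, 2, 16]

Final heap: [50, 45, 39, 33, 38, 2, 16]


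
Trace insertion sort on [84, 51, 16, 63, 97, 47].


Initial: [84, 51, 16, 63, 97, 47]
Insert 51: [51, 84, 16, 63, 97, 47]
Insert 16: [16, 51, 84, 63, 97, 47]
Insert 63: [16, 51, 63, 84, 97, 47]
Insert 97: [16, 51, 63, 84, 97, 47]
Insert 47: [16, 47, 51, 63, 84, 97]

Sorted: [16, 47, 51, 63, 84, 97]


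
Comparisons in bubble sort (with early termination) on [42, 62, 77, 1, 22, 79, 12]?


Algorithm: bubble sort (with early termination)
Input: [42, 62, 77, 1, 22, 79, 12]
Sorted: [1, 12, 22, 42, 62, 77, 79]

21


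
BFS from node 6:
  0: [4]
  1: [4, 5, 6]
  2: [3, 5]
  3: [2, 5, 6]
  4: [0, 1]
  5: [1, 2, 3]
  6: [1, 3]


Visit 6, enqueue [1, 3]
Visit 1, enqueue [4, 5]
Visit 3, enqueue [2]
Visit 4, enqueue [0]
Visit 5, enqueue []
Visit 2, enqueue []
Visit 0, enqueue []

BFS order: [6, 1, 3, 4, 5, 2, 0]


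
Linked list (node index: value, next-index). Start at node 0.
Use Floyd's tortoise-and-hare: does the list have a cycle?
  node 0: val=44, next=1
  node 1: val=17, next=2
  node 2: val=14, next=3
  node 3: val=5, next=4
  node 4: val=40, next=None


Floyd's tortoise (slow, +1) and hare (fast, +2):
  init: slow=0, fast=0
  step 1: slow=1, fast=2
  step 2: slow=2, fast=4
  step 3: fast -> None, no cycle

Cycle: no


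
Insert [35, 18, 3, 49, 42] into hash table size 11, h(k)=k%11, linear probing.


Insert 35: h=2 -> slot 2
Insert 18: h=7 -> slot 7
Insert 3: h=3 -> slot 3
Insert 49: h=5 -> slot 5
Insert 42: h=9 -> slot 9

Table: [None, None, 35, 3, None, 49, None, 18, None, 42, None]


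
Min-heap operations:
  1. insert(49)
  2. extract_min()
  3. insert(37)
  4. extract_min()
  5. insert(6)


insert(49) -> [49]
extract_min()->49, []
insert(37) -> [37]
extract_min()->37, []
insert(6) -> [6]

Final heap: [6]


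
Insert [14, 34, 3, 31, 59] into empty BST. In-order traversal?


Insert 14: root
Insert 34: R from 14
Insert 3: L from 14
Insert 31: R from 14 -> L from 34
Insert 59: R from 14 -> R from 34

In-order: [3, 14, 31, 34, 59]


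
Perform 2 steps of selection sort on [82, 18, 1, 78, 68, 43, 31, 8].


Initial: [82, 18, 1, 78, 68, 43, 31, 8]
Step 1: min=1 at 2
  Swap: [1, 18, 82, 78, 68, 43, 31, 8]
Step 2: min=8 at 7
  Swap: [1, 8, 82, 78, 68, 43, 31, 18]

After 2 steps: [1, 8, 82, 78, 68, 43, 31, 18]


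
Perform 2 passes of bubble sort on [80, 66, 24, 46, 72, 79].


Initial: [80, 66, 24, 46, 72, 79]
Pass 1: [66, 24, 46, 72, 79, 80] (5 swaps)
Pass 2: [24, 46, 66, 72, 79, 80] (2 swaps)

After 2 passes: [24, 46, 66, 72, 79, 80]


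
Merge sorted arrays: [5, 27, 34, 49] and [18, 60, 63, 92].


Take 5 from A
Take 18 from B
Take 27 from A
Take 34 from A
Take 49 from A

Merged: [5, 18, 27, 34, 49, 60, 63, 92]


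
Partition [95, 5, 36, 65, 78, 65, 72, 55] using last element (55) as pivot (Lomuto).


Pivot: 55
  5 <= 55: swap -> [5, 95, 36, 65, 78, 65, 72, 55]
  36 <= 55: swap -> [5, 36, 95, 65, 78, 65, 72, 55]
Place pivot at 2: [5, 36, 55, 65, 78, 65, 72, 95]

Partitioned: [5, 36, 55, 65, 78, 65, 72, 95]


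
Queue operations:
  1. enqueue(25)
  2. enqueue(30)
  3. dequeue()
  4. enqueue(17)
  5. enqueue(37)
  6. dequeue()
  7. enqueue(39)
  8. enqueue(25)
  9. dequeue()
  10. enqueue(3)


enqueue(25) -> [25]
enqueue(30) -> [25, 30]
dequeue()->25, [30]
enqueue(17) -> [30, 17]
enqueue(37) -> [30, 17, 37]
dequeue()->30, [17, 37]
enqueue(39) -> [17, 37, 39]
enqueue(25) -> [17, 37, 39, 25]
dequeue()->17, [37, 39, 25]
enqueue(3) -> [37, 39, 25, 3]

Final queue: [37, 39, 25, 3]


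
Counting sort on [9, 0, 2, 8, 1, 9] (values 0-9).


Input: [9, 0, 2, 8, 1, 9]
Counts: [1, 1, 1, 0, 0, 0, 0, 0, 1, 2]

Sorted: [0, 1, 2, 8, 9, 9]


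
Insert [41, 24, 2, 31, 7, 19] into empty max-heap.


Insert 41: [41]
Insert 24: [41, 24]
Insert 2: [41, 24, 2]
Insert 31: [41, 31, 2, 24]
Insert 7: [41, 31, 2, 24, 7]
Insert 19: [41, 31, 19, 24, 7, 2]

Final heap: [41, 31, 19, 24, 7, 2]


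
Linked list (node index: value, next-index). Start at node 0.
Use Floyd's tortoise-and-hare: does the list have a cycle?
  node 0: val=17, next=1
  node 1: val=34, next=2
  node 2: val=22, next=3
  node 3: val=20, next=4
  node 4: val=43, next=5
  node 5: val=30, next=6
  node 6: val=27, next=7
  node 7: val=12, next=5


Floyd's tortoise (slow, +1) and hare (fast, +2):
  init: slow=0, fast=0
  step 1: slow=1, fast=2
  step 2: slow=2, fast=4
  step 3: slow=3, fast=6
  step 4: slow=4, fast=5
  step 5: slow=5, fast=7
  step 6: slow=6, fast=6
  slow == fast at node 6: cycle detected

Cycle: yes


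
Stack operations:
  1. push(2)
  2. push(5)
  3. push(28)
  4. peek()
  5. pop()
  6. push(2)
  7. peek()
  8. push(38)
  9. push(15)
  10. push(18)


push(2) -> [2]
push(5) -> [2, 5]
push(28) -> [2, 5, 28]
peek()->28
pop()->28, [2, 5]
push(2) -> [2, 5, 2]
peek()->2
push(38) -> [2, 5, 2, 38]
push(15) -> [2, 5, 2, 38, 15]
push(18) -> [2, 5, 2, 38, 15, 18]

Final stack: [2, 5, 2, 38, 15, 18]


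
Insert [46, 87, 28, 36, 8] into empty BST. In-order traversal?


Insert 46: root
Insert 87: R from 46
Insert 28: L from 46
Insert 36: L from 46 -> R from 28
Insert 8: L from 46 -> L from 28

In-order: [8, 28, 36, 46, 87]


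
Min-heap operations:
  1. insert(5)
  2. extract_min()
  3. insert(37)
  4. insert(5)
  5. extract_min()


insert(5) -> [5]
extract_min()->5, []
insert(37) -> [37]
insert(5) -> [5, 37]
extract_min()->5, [37]

Final heap: [37]


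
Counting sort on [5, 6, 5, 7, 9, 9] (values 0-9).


Input: [5, 6, 5, 7, 9, 9]
Counts: [0, 0, 0, 0, 0, 2, 1, 1, 0, 2]

Sorted: [5, 5, 6, 7, 9, 9]


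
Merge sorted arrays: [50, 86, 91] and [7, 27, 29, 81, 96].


Take 7 from B
Take 27 from B
Take 29 from B
Take 50 from A
Take 81 from B
Take 86 from A
Take 91 from A

Merged: [7, 27, 29, 50, 81, 86, 91, 96]


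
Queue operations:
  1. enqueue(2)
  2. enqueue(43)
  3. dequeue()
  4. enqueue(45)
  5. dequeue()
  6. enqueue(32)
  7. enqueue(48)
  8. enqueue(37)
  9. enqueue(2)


enqueue(2) -> [2]
enqueue(43) -> [2, 43]
dequeue()->2, [43]
enqueue(45) -> [43, 45]
dequeue()->43, [45]
enqueue(32) -> [45, 32]
enqueue(48) -> [45, 32, 48]
enqueue(37) -> [45, 32, 48, 37]
enqueue(2) -> [45, 32, 48, 37, 2]

Final queue: [45, 32, 48, 37, 2]


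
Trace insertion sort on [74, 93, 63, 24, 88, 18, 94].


Initial: [74, 93, 63, 24, 88, 18, 94]
Insert 93: [74, 93, 63, 24, 88, 18, 94]
Insert 63: [63, 74, 93, 24, 88, 18, 94]
Insert 24: [24, 63, 74, 93, 88, 18, 94]
Insert 88: [24, 63, 74, 88, 93, 18, 94]
Insert 18: [18, 24, 63, 74, 88, 93, 94]
Insert 94: [18, 24, 63, 74, 88, 93, 94]

Sorted: [18, 24, 63, 74, 88, 93, 94]


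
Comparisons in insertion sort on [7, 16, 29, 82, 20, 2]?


Algorithm: insertion sort
Input: [7, 16, 29, 82, 20, 2]
Sorted: [2, 7, 16, 20, 29, 82]

11


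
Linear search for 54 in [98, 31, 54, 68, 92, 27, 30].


i=0: 98!=54
i=1: 31!=54
i=2: 54==54 found!

Found at 2, 3 comps


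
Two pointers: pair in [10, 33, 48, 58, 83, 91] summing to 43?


lo=0(10)+hi=5(91)=101
lo=0(10)+hi=4(83)=93
lo=0(10)+hi=3(58)=68
lo=0(10)+hi=2(48)=58
lo=0(10)+hi=1(33)=43

Yes: 10+33=43


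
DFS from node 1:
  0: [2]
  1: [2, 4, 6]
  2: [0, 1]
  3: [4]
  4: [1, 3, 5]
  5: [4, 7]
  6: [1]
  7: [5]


Visit 1, push [6, 4, 2]
Visit 2, push [0]
Visit 0, push []
Visit 4, push [5, 3]
Visit 3, push []
Visit 5, push [7]
Visit 7, push []
Visit 6, push []

DFS order: [1, 2, 0, 4, 3, 5, 7, 6]


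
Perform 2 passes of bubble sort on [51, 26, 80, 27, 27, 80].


Initial: [51, 26, 80, 27, 27, 80]
Pass 1: [26, 51, 27, 27, 80, 80] (3 swaps)
Pass 2: [26, 27, 27, 51, 80, 80] (2 swaps)

After 2 passes: [26, 27, 27, 51, 80, 80]


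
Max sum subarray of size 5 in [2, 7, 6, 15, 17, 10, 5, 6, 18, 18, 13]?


[0:5]: 47
[1:6]: 55
[2:7]: 53
[3:8]: 53
[4:9]: 56
[5:10]: 57
[6:11]: 60

Max: 60 at [6:11]


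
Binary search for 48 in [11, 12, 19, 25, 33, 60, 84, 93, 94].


Step 1: lo=0, hi=8, mid=4, val=33
Step 2: lo=5, hi=8, mid=6, val=84
Step 3: lo=5, hi=5, mid=5, val=60

Not found


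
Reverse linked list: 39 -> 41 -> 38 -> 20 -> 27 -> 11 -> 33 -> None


Step 1: curr=39, set curr.next=prev(None) | reversed so far: 39
Step 2: curr=41, set curr.next=prev(39) | reversed so far: 41 -> 39
Step 3: curr=38, set curr.next=prev(41) | reversed so far: 38 -> 41 -> 39
Step 4: curr=20, set curr.next=prev(38) | reversed so far: 20 -> 38 -> 41 -> 39
Step 5: curr=27, set curr.next=prev(20) | reversed so far: 27 -> 20 -> 38 -> 41 -> 39
Step 6: curr=11, set curr.next=prev(27) | reversed so far: 11 -> 27 -> 20 -> 38 -> 41 -> 39
Step 7: curr=33, set curr.next=prev(11) | reversed so far: 33 -> 11 -> 27 -> 20 -> 38 -> 41 -> 39

33 -> 11 -> 27 -> 20 -> 38 -> 41 -> 39 -> None


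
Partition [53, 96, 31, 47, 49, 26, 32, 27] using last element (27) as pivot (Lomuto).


Pivot: 27
  26 <= 27: swap -> [26, 96, 31, 47, 49, 53, 32, 27]
Place pivot at 1: [26, 27, 31, 47, 49, 53, 32, 96]

Partitioned: [26, 27, 31, 47, 49, 53, 32, 96]


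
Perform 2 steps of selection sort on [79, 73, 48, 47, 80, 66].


Initial: [79, 73, 48, 47, 80, 66]
Step 1: min=47 at 3
  Swap: [47, 73, 48, 79, 80, 66]
Step 2: min=48 at 2
  Swap: [47, 48, 73, 79, 80, 66]

After 2 steps: [47, 48, 73, 79, 80, 66]


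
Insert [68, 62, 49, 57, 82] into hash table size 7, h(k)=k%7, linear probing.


Insert 68: h=5 -> slot 5
Insert 62: h=6 -> slot 6
Insert 49: h=0 -> slot 0
Insert 57: h=1 -> slot 1
Insert 82: h=5, 4 probes -> slot 2

Table: [49, 57, 82, None, None, 68, 62]


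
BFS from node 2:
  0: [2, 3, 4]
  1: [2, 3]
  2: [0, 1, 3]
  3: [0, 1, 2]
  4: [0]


Visit 2, enqueue [0, 1, 3]
Visit 0, enqueue [4]
Visit 1, enqueue []
Visit 3, enqueue []
Visit 4, enqueue []

BFS order: [2, 0, 1, 3, 4]


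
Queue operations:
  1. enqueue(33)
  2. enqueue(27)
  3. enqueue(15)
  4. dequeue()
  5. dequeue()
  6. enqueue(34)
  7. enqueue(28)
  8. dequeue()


enqueue(33) -> [33]
enqueue(27) -> [33, 27]
enqueue(15) -> [33, 27, 15]
dequeue()->33, [27, 15]
dequeue()->27, [15]
enqueue(34) -> [15, 34]
enqueue(28) -> [15, 34, 28]
dequeue()->15, [34, 28]

Final queue: [34, 28]


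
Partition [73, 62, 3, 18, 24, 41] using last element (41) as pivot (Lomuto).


Pivot: 41
  3 <= 41: swap -> [3, 62, 73, 18, 24, 41]
  18 <= 41: swap -> [3, 18, 73, 62, 24, 41]
  24 <= 41: swap -> [3, 18, 24, 62, 73, 41]
Place pivot at 3: [3, 18, 24, 41, 73, 62]

Partitioned: [3, 18, 24, 41, 73, 62]


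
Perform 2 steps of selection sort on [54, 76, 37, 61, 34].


Initial: [54, 76, 37, 61, 34]
Step 1: min=34 at 4
  Swap: [34, 76, 37, 61, 54]
Step 2: min=37 at 2
  Swap: [34, 37, 76, 61, 54]

After 2 steps: [34, 37, 76, 61, 54]


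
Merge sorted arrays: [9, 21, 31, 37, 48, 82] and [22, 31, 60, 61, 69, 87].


Take 9 from A
Take 21 from A
Take 22 from B
Take 31 from A
Take 31 from B
Take 37 from A
Take 48 from A
Take 60 from B
Take 61 from B
Take 69 from B
Take 82 from A

Merged: [9, 21, 22, 31, 31, 37, 48, 60, 61, 69, 82, 87]


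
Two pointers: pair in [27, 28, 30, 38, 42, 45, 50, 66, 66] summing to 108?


lo=0(27)+hi=8(66)=93
lo=1(28)+hi=8(66)=94
lo=2(30)+hi=8(66)=96
lo=3(38)+hi=8(66)=104
lo=4(42)+hi=8(66)=108

Yes: 42+66=108


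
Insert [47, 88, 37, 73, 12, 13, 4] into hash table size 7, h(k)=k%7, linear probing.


Insert 47: h=5 -> slot 5
Insert 88: h=4 -> slot 4
Insert 37: h=2 -> slot 2
Insert 73: h=3 -> slot 3
Insert 12: h=5, 1 probes -> slot 6
Insert 13: h=6, 1 probes -> slot 0
Insert 4: h=4, 4 probes -> slot 1

Table: [13, 4, 37, 73, 88, 47, 12]


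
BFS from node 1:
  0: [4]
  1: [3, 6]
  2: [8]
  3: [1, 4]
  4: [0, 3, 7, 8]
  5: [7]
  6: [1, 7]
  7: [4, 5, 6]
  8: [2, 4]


Visit 1, enqueue [3, 6]
Visit 3, enqueue [4]
Visit 6, enqueue [7]
Visit 4, enqueue [0, 8]
Visit 7, enqueue [5]
Visit 0, enqueue []
Visit 8, enqueue [2]
Visit 5, enqueue []
Visit 2, enqueue []

BFS order: [1, 3, 6, 4, 7, 0, 8, 5, 2]


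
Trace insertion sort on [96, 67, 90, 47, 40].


Initial: [96, 67, 90, 47, 40]
Insert 67: [67, 96, 90, 47, 40]
Insert 90: [67, 90, 96, 47, 40]
Insert 47: [47, 67, 90, 96, 40]
Insert 40: [40, 47, 67, 90, 96]

Sorted: [40, 47, 67, 90, 96]


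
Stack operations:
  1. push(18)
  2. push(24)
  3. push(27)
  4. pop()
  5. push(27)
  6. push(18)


push(18) -> [18]
push(24) -> [18, 24]
push(27) -> [18, 24, 27]
pop()->27, [18, 24]
push(27) -> [18, 24, 27]
push(18) -> [18, 24, 27, 18]

Final stack: [18, 24, 27, 18]


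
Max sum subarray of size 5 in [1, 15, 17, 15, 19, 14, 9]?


[0:5]: 67
[1:6]: 80
[2:7]: 74

Max: 80 at [1:6]


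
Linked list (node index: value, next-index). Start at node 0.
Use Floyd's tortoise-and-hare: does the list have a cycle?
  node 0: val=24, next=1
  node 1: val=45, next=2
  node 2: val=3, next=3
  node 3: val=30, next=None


Floyd's tortoise (slow, +1) and hare (fast, +2):
  init: slow=0, fast=0
  step 1: slow=1, fast=2
  step 2: fast 2->3->None, no cycle

Cycle: no


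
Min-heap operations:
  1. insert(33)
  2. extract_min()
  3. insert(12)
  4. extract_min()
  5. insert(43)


insert(33) -> [33]
extract_min()->33, []
insert(12) -> [12]
extract_min()->12, []
insert(43) -> [43]

Final heap: [43]


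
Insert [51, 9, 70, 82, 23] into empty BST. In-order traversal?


Insert 51: root
Insert 9: L from 51
Insert 70: R from 51
Insert 82: R from 51 -> R from 70
Insert 23: L from 51 -> R from 9

In-order: [9, 23, 51, 70, 82]


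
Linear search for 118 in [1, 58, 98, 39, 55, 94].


i=0: 1!=118
i=1: 58!=118
i=2: 98!=118
i=3: 39!=118
i=4: 55!=118
i=5: 94!=118

Not found, 6 comps


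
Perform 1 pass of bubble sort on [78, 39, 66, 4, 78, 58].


Initial: [78, 39, 66, 4, 78, 58]
Pass 1: [39, 66, 4, 78, 58, 78] (4 swaps)

After 1 pass: [39, 66, 4, 78, 58, 78]


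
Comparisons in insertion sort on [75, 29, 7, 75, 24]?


Algorithm: insertion sort
Input: [75, 29, 7, 75, 24]
Sorted: [7, 24, 29, 75, 75]

8


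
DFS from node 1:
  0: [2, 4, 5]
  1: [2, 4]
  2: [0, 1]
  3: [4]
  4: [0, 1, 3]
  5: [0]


Visit 1, push [4, 2]
Visit 2, push [0]
Visit 0, push [5, 4]
Visit 4, push [3]
Visit 3, push []
Visit 5, push []

DFS order: [1, 2, 0, 4, 3, 5]


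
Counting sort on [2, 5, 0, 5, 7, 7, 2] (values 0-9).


Input: [2, 5, 0, 5, 7, 7, 2]
Counts: [1, 0, 2, 0, 0, 2, 0, 2, 0, 0]

Sorted: [0, 2, 2, 5, 5, 7, 7]


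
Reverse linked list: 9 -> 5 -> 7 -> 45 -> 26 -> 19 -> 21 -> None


Step 1: curr=9, set curr.next=prev(None) | reversed so far: 9
Step 2: curr=5, set curr.next=prev(9) | reversed so far: 5 -> 9
Step 3: curr=7, set curr.next=prev(5) | reversed so far: 7 -> 5 -> 9
Step 4: curr=45, set curr.next=prev(7) | reversed so far: 45 -> 7 -> 5 -> 9
Step 5: curr=26, set curr.next=prev(45) | reversed so far: 26 -> 45 -> 7 -> 5 -> 9
Step 6: curr=19, set curr.next=prev(26) | reversed so far: 19 -> 26 -> 45 -> 7 -> 5 -> 9
Step 7: curr=21, set curr.next=prev(19) | reversed so far: 21 -> 19 -> 26 -> 45 -> 7 -> 5 -> 9

21 -> 19 -> 26 -> 45 -> 7 -> 5 -> 9 -> None


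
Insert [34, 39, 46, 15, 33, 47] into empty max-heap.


Insert 34: [34]
Insert 39: [39, 34]
Insert 46: [46, 34, 39]
Insert 15: [46, 34, 39, 15]
Insert 33: [46, 34, 39, 15, 33]
Insert 47: [47, 34, 46, 15, 33, 39]

Final heap: [47, 34, 46, 15, 33, 39]


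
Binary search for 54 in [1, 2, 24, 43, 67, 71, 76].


Step 1: lo=0, hi=6, mid=3, val=43
Step 2: lo=4, hi=6, mid=5, val=71
Step 3: lo=4, hi=4, mid=4, val=67

Not found


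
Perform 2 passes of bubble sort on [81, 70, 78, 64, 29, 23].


Initial: [81, 70, 78, 64, 29, 23]
Pass 1: [70, 78, 64, 29, 23, 81] (5 swaps)
Pass 2: [70, 64, 29, 23, 78, 81] (3 swaps)

After 2 passes: [70, 64, 29, 23, 78, 81]


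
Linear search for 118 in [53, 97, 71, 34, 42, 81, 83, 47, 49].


i=0: 53!=118
i=1: 97!=118
i=2: 71!=118
i=3: 34!=118
i=4: 42!=118
i=5: 81!=118
i=6: 83!=118
i=7: 47!=118
i=8: 49!=118

Not found, 9 comps


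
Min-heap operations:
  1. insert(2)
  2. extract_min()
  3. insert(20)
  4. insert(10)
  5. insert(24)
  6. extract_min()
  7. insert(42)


insert(2) -> [2]
extract_min()->2, []
insert(20) -> [20]
insert(10) -> [10, 20]
insert(24) -> [10, 20, 24]
extract_min()->10, [20, 24]
insert(42) -> [20, 24, 42]

Final heap: [20, 24, 42]


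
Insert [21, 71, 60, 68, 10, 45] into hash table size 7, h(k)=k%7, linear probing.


Insert 21: h=0 -> slot 0
Insert 71: h=1 -> slot 1
Insert 60: h=4 -> slot 4
Insert 68: h=5 -> slot 5
Insert 10: h=3 -> slot 3
Insert 45: h=3, 3 probes -> slot 6

Table: [21, 71, None, 10, 60, 68, 45]


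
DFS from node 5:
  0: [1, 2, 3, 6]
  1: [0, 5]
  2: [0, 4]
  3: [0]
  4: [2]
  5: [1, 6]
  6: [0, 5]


Visit 5, push [6, 1]
Visit 1, push [0]
Visit 0, push [6, 3, 2]
Visit 2, push [4]
Visit 4, push []
Visit 3, push []
Visit 6, push []

DFS order: [5, 1, 0, 2, 4, 3, 6]


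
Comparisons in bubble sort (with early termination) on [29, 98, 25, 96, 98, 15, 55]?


Algorithm: bubble sort (with early termination)
Input: [29, 98, 25, 96, 98, 15, 55]
Sorted: [15, 25, 29, 55, 96, 98, 98]

21


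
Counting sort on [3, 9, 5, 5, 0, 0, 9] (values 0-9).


Input: [3, 9, 5, 5, 0, 0, 9]
Counts: [2, 0, 0, 1, 0, 2, 0, 0, 0, 2]

Sorted: [0, 0, 3, 5, 5, 9, 9]


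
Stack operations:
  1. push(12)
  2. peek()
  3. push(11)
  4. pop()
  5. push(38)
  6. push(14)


push(12) -> [12]
peek()->12
push(11) -> [12, 11]
pop()->11, [12]
push(38) -> [12, 38]
push(14) -> [12, 38, 14]

Final stack: [12, 38, 14]


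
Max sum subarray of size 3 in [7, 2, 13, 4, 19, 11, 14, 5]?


[0:3]: 22
[1:4]: 19
[2:5]: 36
[3:6]: 34
[4:7]: 44
[5:8]: 30

Max: 44 at [4:7]


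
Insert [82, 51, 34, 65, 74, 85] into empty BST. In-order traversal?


Insert 82: root
Insert 51: L from 82
Insert 34: L from 82 -> L from 51
Insert 65: L from 82 -> R from 51
Insert 74: L from 82 -> R from 51 -> R from 65
Insert 85: R from 82

In-order: [34, 51, 65, 74, 82, 85]


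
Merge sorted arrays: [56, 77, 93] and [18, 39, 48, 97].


Take 18 from B
Take 39 from B
Take 48 from B
Take 56 from A
Take 77 from A
Take 93 from A

Merged: [18, 39, 48, 56, 77, 93, 97]


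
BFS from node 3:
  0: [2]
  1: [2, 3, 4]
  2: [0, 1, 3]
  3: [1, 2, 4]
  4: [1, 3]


Visit 3, enqueue [1, 2, 4]
Visit 1, enqueue []
Visit 2, enqueue [0]
Visit 4, enqueue []
Visit 0, enqueue []

BFS order: [3, 1, 2, 4, 0]


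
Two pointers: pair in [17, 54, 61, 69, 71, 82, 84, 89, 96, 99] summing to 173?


lo=0(17)+hi=9(99)=116
lo=1(54)+hi=9(99)=153
lo=2(61)+hi=9(99)=160
lo=3(69)+hi=9(99)=168
lo=4(71)+hi=9(99)=170
lo=5(82)+hi=9(99)=181
lo=5(82)+hi=8(96)=178
lo=5(82)+hi=7(89)=171
lo=6(84)+hi=7(89)=173

Yes: 84+89=173


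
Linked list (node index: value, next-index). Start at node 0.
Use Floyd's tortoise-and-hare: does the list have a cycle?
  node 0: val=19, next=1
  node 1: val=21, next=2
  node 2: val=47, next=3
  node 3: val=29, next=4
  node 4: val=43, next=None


Floyd's tortoise (slow, +1) and hare (fast, +2):
  init: slow=0, fast=0
  step 1: slow=1, fast=2
  step 2: slow=2, fast=4
  step 3: fast -> None, no cycle

Cycle: no


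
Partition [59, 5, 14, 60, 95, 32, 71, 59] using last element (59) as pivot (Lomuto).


Pivot: 59
  59 <= 59: advance i (no swap)
  5 <= 59: advance i (no swap)
  14 <= 59: advance i (no swap)
  32 <= 59: swap -> [59, 5, 14, 32, 95, 60, 71, 59]
Place pivot at 4: [59, 5, 14, 32, 59, 60, 71, 95]

Partitioned: [59, 5, 14, 32, 59, 60, 71, 95]


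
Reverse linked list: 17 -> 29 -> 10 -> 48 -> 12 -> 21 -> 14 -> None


Step 1: curr=17, set curr.next=prev(None) | reversed so far: 17
Step 2: curr=29, set curr.next=prev(17) | reversed so far: 29 -> 17
Step 3: curr=10, set curr.next=prev(29) | reversed so far: 10 -> 29 -> 17
Step 4: curr=48, set curr.next=prev(10) | reversed so far: 48 -> 10 -> 29 -> 17
Step 5: curr=12, set curr.next=prev(48) | reversed so far: 12 -> 48 -> 10 -> 29 -> 17
Step 6: curr=21, set curr.next=prev(12) | reversed so far: 21 -> 12 -> 48 -> 10 -> 29 -> 17
Step 7: curr=14, set curr.next=prev(21) | reversed so far: 14 -> 21 -> 12 -> 48 -> 10 -> 29 -> 17

14 -> 21 -> 12 -> 48 -> 10 -> 29 -> 17 -> None


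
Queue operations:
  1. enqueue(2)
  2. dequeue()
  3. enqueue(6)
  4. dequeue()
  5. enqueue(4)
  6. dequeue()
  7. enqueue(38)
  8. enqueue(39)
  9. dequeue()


enqueue(2) -> [2]
dequeue()->2, []
enqueue(6) -> [6]
dequeue()->6, []
enqueue(4) -> [4]
dequeue()->4, []
enqueue(38) -> [38]
enqueue(39) -> [38, 39]
dequeue()->38, [39]

Final queue: [39]


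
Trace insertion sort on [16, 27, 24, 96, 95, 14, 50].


Initial: [16, 27, 24, 96, 95, 14, 50]
Insert 27: [16, 27, 24, 96, 95, 14, 50]
Insert 24: [16, 24, 27, 96, 95, 14, 50]
Insert 96: [16, 24, 27, 96, 95, 14, 50]
Insert 95: [16, 24, 27, 95, 96, 14, 50]
Insert 14: [14, 16, 24, 27, 95, 96, 50]
Insert 50: [14, 16, 24, 27, 50, 95, 96]

Sorted: [14, 16, 24, 27, 50, 95, 96]


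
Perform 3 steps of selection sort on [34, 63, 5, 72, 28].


Initial: [34, 63, 5, 72, 28]
Step 1: min=5 at 2
  Swap: [5, 63, 34, 72, 28]
Step 2: min=28 at 4
  Swap: [5, 28, 34, 72, 63]
Step 3: min=34 at 2
  Swap: [5, 28, 34, 72, 63]

After 3 steps: [5, 28, 34, 72, 63]


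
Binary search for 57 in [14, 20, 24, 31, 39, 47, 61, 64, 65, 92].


Step 1: lo=0, hi=9, mid=4, val=39
Step 2: lo=5, hi=9, mid=7, val=64
Step 3: lo=5, hi=6, mid=5, val=47
Step 4: lo=6, hi=6, mid=6, val=61

Not found


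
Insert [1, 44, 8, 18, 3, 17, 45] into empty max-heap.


Insert 1: [1]
Insert 44: [44, 1]
Insert 8: [44, 1, 8]
Insert 18: [44, 18, 8, 1]
Insert 3: [44, 18, 8, 1, 3]
Insert 17: [44, 18, 17, 1, 3, 8]
Insert 45: [45, 18, 44, 1, 3, 8, 17]

Final heap: [45, 18, 44, 1, 3, 8, 17]


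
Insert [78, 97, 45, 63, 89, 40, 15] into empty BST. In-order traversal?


Insert 78: root
Insert 97: R from 78
Insert 45: L from 78
Insert 63: L from 78 -> R from 45
Insert 89: R from 78 -> L from 97
Insert 40: L from 78 -> L from 45
Insert 15: L from 78 -> L from 45 -> L from 40

In-order: [15, 40, 45, 63, 78, 89, 97]


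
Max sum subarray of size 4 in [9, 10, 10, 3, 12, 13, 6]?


[0:4]: 32
[1:5]: 35
[2:6]: 38
[3:7]: 34

Max: 38 at [2:6]


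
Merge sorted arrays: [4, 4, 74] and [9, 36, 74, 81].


Take 4 from A
Take 4 from A
Take 9 from B
Take 36 from B
Take 74 from A

Merged: [4, 4, 9, 36, 74, 74, 81]


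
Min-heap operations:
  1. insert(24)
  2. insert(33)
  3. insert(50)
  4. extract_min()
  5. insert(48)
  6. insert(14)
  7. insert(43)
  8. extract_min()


insert(24) -> [24]
insert(33) -> [24, 33]
insert(50) -> [24, 33, 50]
extract_min()->24, [33, 50]
insert(48) -> [33, 50, 48]
insert(14) -> [14, 33, 48, 50]
insert(43) -> [14, 33, 48, 50, 43]
extract_min()->14, [33, 43, 48, 50]

Final heap: [33, 43, 48, 50]


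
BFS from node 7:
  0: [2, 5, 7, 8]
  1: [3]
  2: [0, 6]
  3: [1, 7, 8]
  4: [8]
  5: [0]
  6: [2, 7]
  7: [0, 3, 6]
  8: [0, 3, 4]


Visit 7, enqueue [0, 3, 6]
Visit 0, enqueue [2, 5, 8]
Visit 3, enqueue [1]
Visit 6, enqueue []
Visit 2, enqueue []
Visit 5, enqueue []
Visit 8, enqueue [4]
Visit 1, enqueue []
Visit 4, enqueue []

BFS order: [7, 0, 3, 6, 2, 5, 8, 1, 4]


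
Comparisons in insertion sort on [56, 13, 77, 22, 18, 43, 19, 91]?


Algorithm: insertion sort
Input: [56, 13, 77, 22, 18, 43, 19, 91]
Sorted: [13, 18, 19, 22, 43, 56, 77, 91]

18


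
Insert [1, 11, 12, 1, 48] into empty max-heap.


Insert 1: [1]
Insert 11: [11, 1]
Insert 12: [12, 1, 11]
Insert 1: [12, 1, 11, 1]
Insert 48: [48, 12, 11, 1, 1]

Final heap: [48, 12, 11, 1, 1]


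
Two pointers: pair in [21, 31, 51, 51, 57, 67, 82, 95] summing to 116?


lo=0(21)+hi=7(95)=116

Yes: 21+95=116


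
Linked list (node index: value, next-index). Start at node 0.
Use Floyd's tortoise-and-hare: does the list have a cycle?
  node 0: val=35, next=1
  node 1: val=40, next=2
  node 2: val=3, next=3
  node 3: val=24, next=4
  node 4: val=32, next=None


Floyd's tortoise (slow, +1) and hare (fast, +2):
  init: slow=0, fast=0
  step 1: slow=1, fast=2
  step 2: slow=2, fast=4
  step 3: fast -> None, no cycle

Cycle: no


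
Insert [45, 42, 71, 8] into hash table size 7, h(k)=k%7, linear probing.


Insert 45: h=3 -> slot 3
Insert 42: h=0 -> slot 0
Insert 71: h=1 -> slot 1
Insert 8: h=1, 1 probes -> slot 2

Table: [42, 71, 8, 45, None, None, None]


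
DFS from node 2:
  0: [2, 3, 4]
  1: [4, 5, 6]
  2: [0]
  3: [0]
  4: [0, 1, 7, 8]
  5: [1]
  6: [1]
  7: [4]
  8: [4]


Visit 2, push [0]
Visit 0, push [4, 3]
Visit 3, push []
Visit 4, push [8, 7, 1]
Visit 1, push [6, 5]
Visit 5, push []
Visit 6, push []
Visit 7, push []
Visit 8, push []

DFS order: [2, 0, 3, 4, 1, 5, 6, 7, 8]


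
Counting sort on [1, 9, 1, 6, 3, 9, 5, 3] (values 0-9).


Input: [1, 9, 1, 6, 3, 9, 5, 3]
Counts: [0, 2, 0, 2, 0, 1, 1, 0, 0, 2]

Sorted: [1, 1, 3, 3, 5, 6, 9, 9]


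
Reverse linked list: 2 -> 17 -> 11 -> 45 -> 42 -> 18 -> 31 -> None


Step 1: curr=2, set curr.next=prev(None) | reversed so far: 2
Step 2: curr=17, set curr.next=prev(2) | reversed so far: 17 -> 2
Step 3: curr=11, set curr.next=prev(17) | reversed so far: 11 -> 17 -> 2
Step 4: curr=45, set curr.next=prev(11) | reversed so far: 45 -> 11 -> 17 -> 2
Step 5: curr=42, set curr.next=prev(45) | reversed so far: 42 -> 45 -> 11 -> 17 -> 2
Step 6: curr=18, set curr.next=prev(42) | reversed so far: 18 -> 42 -> 45 -> 11 -> 17 -> 2
Step 7: curr=31, set curr.next=prev(18) | reversed so far: 31 -> 18 -> 42 -> 45 -> 11 -> 17 -> 2

31 -> 18 -> 42 -> 45 -> 11 -> 17 -> 2 -> None


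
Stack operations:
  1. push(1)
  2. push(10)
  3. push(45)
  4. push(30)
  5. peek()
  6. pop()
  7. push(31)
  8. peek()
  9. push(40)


push(1) -> [1]
push(10) -> [1, 10]
push(45) -> [1, 10, 45]
push(30) -> [1, 10, 45, 30]
peek()->30
pop()->30, [1, 10, 45]
push(31) -> [1, 10, 45, 31]
peek()->31
push(40) -> [1, 10, 45, 31, 40]

Final stack: [1, 10, 45, 31, 40]


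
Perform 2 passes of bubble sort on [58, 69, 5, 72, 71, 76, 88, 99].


Initial: [58, 69, 5, 72, 71, 76, 88, 99]
Pass 1: [58, 5, 69, 71, 72, 76, 88, 99] (2 swaps)
Pass 2: [5, 58, 69, 71, 72, 76, 88, 99] (1 swaps)

After 2 passes: [5, 58, 69, 71, 72, 76, 88, 99]


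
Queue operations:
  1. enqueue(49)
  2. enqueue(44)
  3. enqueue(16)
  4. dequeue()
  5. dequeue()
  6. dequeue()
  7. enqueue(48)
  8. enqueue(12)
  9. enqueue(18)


enqueue(49) -> [49]
enqueue(44) -> [49, 44]
enqueue(16) -> [49, 44, 16]
dequeue()->49, [44, 16]
dequeue()->44, [16]
dequeue()->16, []
enqueue(48) -> [48]
enqueue(12) -> [48, 12]
enqueue(18) -> [48, 12, 18]

Final queue: [48, 12, 18]


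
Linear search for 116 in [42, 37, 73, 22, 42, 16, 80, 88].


i=0: 42!=116
i=1: 37!=116
i=2: 73!=116
i=3: 22!=116
i=4: 42!=116
i=5: 16!=116
i=6: 80!=116
i=7: 88!=116

Not found, 8 comps


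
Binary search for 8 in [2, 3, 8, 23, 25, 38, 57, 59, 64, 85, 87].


Step 1: lo=0, hi=10, mid=5, val=38
Step 2: lo=0, hi=4, mid=2, val=8

Found at index 2


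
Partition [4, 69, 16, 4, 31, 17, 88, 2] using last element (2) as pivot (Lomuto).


Pivot: 2
Place pivot at 0: [2, 69, 16, 4, 31, 17, 88, 4]

Partitioned: [2, 69, 16, 4, 31, 17, 88, 4]


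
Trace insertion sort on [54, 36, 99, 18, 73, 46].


Initial: [54, 36, 99, 18, 73, 46]
Insert 36: [36, 54, 99, 18, 73, 46]
Insert 99: [36, 54, 99, 18, 73, 46]
Insert 18: [18, 36, 54, 99, 73, 46]
Insert 73: [18, 36, 54, 73, 99, 46]
Insert 46: [18, 36, 46, 54, 73, 99]

Sorted: [18, 36, 46, 54, 73, 99]


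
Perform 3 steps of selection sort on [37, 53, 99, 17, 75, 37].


Initial: [37, 53, 99, 17, 75, 37]
Step 1: min=17 at 3
  Swap: [17, 53, 99, 37, 75, 37]
Step 2: min=37 at 3
  Swap: [17, 37, 99, 53, 75, 37]
Step 3: min=37 at 5
  Swap: [17, 37, 37, 53, 75, 99]

After 3 steps: [17, 37, 37, 53, 75, 99]


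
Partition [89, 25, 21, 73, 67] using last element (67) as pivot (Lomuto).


Pivot: 67
  25 <= 67: swap -> [25, 89, 21, 73, 67]
  21 <= 67: swap -> [25, 21, 89, 73, 67]
Place pivot at 2: [25, 21, 67, 73, 89]

Partitioned: [25, 21, 67, 73, 89]


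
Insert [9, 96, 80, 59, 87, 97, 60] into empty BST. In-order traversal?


Insert 9: root
Insert 96: R from 9
Insert 80: R from 9 -> L from 96
Insert 59: R from 9 -> L from 96 -> L from 80
Insert 87: R from 9 -> L from 96 -> R from 80
Insert 97: R from 9 -> R from 96
Insert 60: R from 9 -> L from 96 -> L from 80 -> R from 59

In-order: [9, 59, 60, 80, 87, 96, 97]


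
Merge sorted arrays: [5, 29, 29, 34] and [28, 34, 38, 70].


Take 5 from A
Take 28 from B
Take 29 from A
Take 29 from A
Take 34 from A

Merged: [5, 28, 29, 29, 34, 34, 38, 70]


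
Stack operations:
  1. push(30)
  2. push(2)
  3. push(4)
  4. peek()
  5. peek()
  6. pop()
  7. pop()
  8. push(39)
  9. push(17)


push(30) -> [30]
push(2) -> [30, 2]
push(4) -> [30, 2, 4]
peek()->4
peek()->4
pop()->4, [30, 2]
pop()->2, [30]
push(39) -> [30, 39]
push(17) -> [30, 39, 17]

Final stack: [30, 39, 17]


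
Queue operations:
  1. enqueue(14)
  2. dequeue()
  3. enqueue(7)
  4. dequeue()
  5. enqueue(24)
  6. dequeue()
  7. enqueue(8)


enqueue(14) -> [14]
dequeue()->14, []
enqueue(7) -> [7]
dequeue()->7, []
enqueue(24) -> [24]
dequeue()->24, []
enqueue(8) -> [8]

Final queue: [8]


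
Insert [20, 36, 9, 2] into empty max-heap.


Insert 20: [20]
Insert 36: [36, 20]
Insert 9: [36, 20, 9]
Insert 2: [36, 20, 9, 2]

Final heap: [36, 20, 9, 2]


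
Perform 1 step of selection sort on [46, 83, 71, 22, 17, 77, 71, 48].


Initial: [46, 83, 71, 22, 17, 77, 71, 48]
Step 1: min=17 at 4
  Swap: [17, 83, 71, 22, 46, 77, 71, 48]

After 1 step: [17, 83, 71, 22, 46, 77, 71, 48]


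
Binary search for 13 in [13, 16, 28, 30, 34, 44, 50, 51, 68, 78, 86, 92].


Step 1: lo=0, hi=11, mid=5, val=44
Step 2: lo=0, hi=4, mid=2, val=28
Step 3: lo=0, hi=1, mid=0, val=13

Found at index 0


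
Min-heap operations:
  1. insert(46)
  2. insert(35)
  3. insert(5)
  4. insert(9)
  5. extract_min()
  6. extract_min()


insert(46) -> [46]
insert(35) -> [35, 46]
insert(5) -> [5, 46, 35]
insert(9) -> [5, 9, 35, 46]
extract_min()->5, [9, 46, 35]
extract_min()->9, [35, 46]

Final heap: [35, 46]


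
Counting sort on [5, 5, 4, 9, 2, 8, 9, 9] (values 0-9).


Input: [5, 5, 4, 9, 2, 8, 9, 9]
Counts: [0, 0, 1, 0, 1, 2, 0, 0, 1, 3]

Sorted: [2, 4, 5, 5, 8, 9, 9, 9]


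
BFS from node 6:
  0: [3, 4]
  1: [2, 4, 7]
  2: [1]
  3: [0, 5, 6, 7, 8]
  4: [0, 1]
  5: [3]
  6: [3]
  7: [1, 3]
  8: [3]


Visit 6, enqueue [3]
Visit 3, enqueue [0, 5, 7, 8]
Visit 0, enqueue [4]
Visit 5, enqueue []
Visit 7, enqueue [1]
Visit 8, enqueue []
Visit 4, enqueue []
Visit 1, enqueue [2]
Visit 2, enqueue []

BFS order: [6, 3, 0, 5, 7, 8, 4, 1, 2]
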